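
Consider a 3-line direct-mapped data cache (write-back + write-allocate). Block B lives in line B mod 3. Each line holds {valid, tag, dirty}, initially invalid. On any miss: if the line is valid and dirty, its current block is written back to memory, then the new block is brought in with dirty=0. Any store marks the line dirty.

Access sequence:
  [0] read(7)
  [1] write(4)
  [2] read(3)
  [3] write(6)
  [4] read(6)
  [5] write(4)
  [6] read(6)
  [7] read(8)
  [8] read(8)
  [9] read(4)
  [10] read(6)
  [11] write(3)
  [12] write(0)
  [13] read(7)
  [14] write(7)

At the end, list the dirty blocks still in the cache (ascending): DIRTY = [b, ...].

DIRTY = [0, 7]

  0 | R B7 → L1 miss [-]
  1 | W B4 → L1 miss [D]
  2 | R B3 → L0 miss [-]
  3 | W B6 → L0 miss [D]
  4 | R B6 → L0 hit [D]
  5 | W B4 → L1 hit [D]
  6 | R B6 → L0 hit [D]
  7 | R B8 → L2 miss [-]
  8 | R B8 → L2 hit [-]
  9 | R B4 → L1 hit [D]
  10 | R B6 → L0 hit [D]
  11 | W B3 → L0 miss wb→B6 [D]
  12 | W B0 → L0 miss wb→B3 [D]
  13 | R B7 → L1 miss wb→B4 [-]
  14 | W B7 → L1 hit [D]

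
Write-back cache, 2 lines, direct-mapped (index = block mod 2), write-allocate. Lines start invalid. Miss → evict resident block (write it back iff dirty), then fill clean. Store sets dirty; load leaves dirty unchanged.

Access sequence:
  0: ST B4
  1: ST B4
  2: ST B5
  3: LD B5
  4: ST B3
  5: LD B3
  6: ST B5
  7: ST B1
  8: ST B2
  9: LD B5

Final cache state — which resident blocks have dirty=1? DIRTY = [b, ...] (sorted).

0: W B4 → L0 miss [D]
1: W B4 → L0 hit [D]
2: W B5 → L1 miss [D]
3: R B5 → L1 hit [D]
4: W B3 → L1 miss wb→B5 [D]
5: R B3 → L1 hit [D]
6: W B5 → L1 miss wb→B3 [D]
7: W B1 → L1 miss wb→B5 [D]
8: W B2 → L0 miss wb→B4 [D]
9: R B5 → L1 miss wb→B1 [-]

DIRTY = [2]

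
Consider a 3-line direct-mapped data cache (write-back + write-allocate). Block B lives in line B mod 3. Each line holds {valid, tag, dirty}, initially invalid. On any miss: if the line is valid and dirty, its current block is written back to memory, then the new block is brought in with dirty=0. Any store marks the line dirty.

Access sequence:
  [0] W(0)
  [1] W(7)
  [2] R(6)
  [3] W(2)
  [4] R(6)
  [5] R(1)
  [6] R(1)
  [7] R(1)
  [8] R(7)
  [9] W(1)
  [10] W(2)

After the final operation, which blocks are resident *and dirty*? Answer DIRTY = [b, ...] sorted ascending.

DIRTY = [1, 2]

0: W B0 → L0 miss [D]
1: W B7 → L1 miss [D]
2: R B6 → L0 miss wb→B0 [-]
3: W B2 → L2 miss [D]
4: R B6 → L0 hit [-]
5: R B1 → L1 miss wb→B7 [-]
6: R B1 → L1 hit [-]
7: R B1 → L1 hit [-]
8: R B7 → L1 miss [-]
9: W B1 → L1 miss [D]
10: W B2 → L2 hit [D]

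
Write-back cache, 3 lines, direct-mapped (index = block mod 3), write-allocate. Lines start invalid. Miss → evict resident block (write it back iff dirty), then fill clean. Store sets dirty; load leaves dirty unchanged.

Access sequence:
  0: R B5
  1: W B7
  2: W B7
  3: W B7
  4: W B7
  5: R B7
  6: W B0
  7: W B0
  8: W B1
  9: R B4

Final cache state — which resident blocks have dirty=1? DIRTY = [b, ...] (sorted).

DIRTY = [0]

  0 | R B5 → L2 miss [-]
  1 | W B7 → L1 miss [D]
  2 | W B7 → L1 hit [D]
  3 | W B7 → L1 hit [D]
  4 | W B7 → L1 hit [D]
  5 | R B7 → L1 hit [D]
  6 | W B0 → L0 miss [D]
  7 | W B0 → L0 hit [D]
  8 | W B1 → L1 miss wb→B7 [D]
  9 | R B4 → L1 miss wb→B1 [-]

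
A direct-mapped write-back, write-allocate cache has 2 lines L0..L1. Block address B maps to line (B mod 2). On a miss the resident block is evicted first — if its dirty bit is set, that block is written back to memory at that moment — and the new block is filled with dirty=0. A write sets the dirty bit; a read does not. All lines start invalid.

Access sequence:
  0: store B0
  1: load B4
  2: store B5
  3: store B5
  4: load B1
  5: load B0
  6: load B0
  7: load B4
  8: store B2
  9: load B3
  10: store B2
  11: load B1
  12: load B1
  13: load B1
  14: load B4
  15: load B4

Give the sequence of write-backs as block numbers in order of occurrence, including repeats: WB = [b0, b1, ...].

0: W B0 → L0 miss [D]
1: R B4 → L0 miss wb→B0 [-]
2: W B5 → L1 miss [D]
3: W B5 → L1 hit [D]
4: R B1 → L1 miss wb→B5 [-]
5: R B0 → L0 miss [-]
6: R B0 → L0 hit [-]
7: R B4 → L0 miss [-]
8: W B2 → L0 miss [D]
9: R B3 → L1 miss [-]
10: W B2 → L0 hit [D]
11: R B1 → L1 miss [-]
12: R B1 → L1 hit [-]
13: R B1 → L1 hit [-]
14: R B4 → L0 miss wb→B2 [-]
15: R B4 → L0 hit [-]

WB = [0, 5, 2]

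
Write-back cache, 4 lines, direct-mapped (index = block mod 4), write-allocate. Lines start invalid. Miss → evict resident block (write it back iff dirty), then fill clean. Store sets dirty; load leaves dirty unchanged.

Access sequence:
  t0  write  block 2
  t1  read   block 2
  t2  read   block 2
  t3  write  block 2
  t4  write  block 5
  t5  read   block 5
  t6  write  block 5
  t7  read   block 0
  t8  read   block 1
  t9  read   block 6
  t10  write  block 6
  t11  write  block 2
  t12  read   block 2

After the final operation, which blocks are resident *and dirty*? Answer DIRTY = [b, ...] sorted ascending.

DIRTY = [2]

0: W B2 -> L2 miss  d=D]
1: R B2 -> L2 hit  d=D]
2: R B2 -> L2 hit  d=D]
3: W B2 -> L2 hit  d=D]
4: W B5 -> L1 miss  d=D]
5: R B5 -> L1 hit  d=D]
6: W B5 -> L1 hit  d=D]
7: R B0 -> L0 miss  d=-]
8: R B1 -> L1 miss wb->B5  d=-]
9: R B6 -> L2 miss wb->B2  d=-]
10: W B6 -> L2 hit  d=D]
11: W B2 -> L2 miss wb->B6  d=D]
12: R B2 -> L2 hit  d=D]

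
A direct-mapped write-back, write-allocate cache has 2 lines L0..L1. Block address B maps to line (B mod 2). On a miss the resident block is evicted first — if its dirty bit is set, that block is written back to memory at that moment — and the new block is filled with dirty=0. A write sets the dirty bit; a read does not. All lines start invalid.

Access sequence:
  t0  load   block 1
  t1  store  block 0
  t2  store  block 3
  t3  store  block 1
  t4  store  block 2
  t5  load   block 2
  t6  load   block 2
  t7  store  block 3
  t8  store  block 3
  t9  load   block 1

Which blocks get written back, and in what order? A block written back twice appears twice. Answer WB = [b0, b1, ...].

0: R B1 -> L1 miss  d=-]
1: W B0 -> L0 miss  d=D]
2: W B3 -> L1 miss  d=D]
3: W B1 -> L1 miss wb->B3  d=D]
4: W B2 -> L0 miss wb->B0  d=D]
5: R B2 -> L0 hit  d=D]
6: R B2 -> L0 hit  d=D]
7: W B3 -> L1 miss wb->B1  d=D]
8: W B3 -> L1 hit  d=D]
9: R B1 -> L1 miss wb->B3  d=-]

WB = [3, 0, 1, 3]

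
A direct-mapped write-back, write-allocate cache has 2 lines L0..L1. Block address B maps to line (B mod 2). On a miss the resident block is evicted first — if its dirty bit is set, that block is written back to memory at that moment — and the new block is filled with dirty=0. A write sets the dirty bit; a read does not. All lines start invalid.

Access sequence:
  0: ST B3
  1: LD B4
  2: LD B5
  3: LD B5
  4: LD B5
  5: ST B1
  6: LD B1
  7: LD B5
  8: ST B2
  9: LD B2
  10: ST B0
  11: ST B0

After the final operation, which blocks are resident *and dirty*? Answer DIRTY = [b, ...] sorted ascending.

0: W B3 → L1 miss [D]
1: R B4 → L0 miss [-]
2: R B5 → L1 miss wb→B3 [-]
3: R B5 → L1 hit [-]
4: R B5 → L1 hit [-]
5: W B1 → L1 miss [D]
6: R B1 → L1 hit [D]
7: R B5 → L1 miss wb→B1 [-]
8: W B2 → L0 miss [D]
9: R B2 → L0 hit [D]
10: W B0 → L0 miss wb→B2 [D]
11: W B0 → L0 hit [D]

DIRTY = [0]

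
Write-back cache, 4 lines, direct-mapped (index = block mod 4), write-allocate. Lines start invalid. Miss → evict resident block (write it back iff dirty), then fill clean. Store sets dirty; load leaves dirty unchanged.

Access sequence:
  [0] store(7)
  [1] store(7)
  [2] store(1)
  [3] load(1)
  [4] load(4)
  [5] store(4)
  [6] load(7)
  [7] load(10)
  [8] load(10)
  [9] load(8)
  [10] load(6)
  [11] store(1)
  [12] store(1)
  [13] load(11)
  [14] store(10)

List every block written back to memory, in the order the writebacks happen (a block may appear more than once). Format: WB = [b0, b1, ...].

  0 | W B7 → L3 miss [D]
  1 | W B7 → L3 hit [D]
  2 | W B1 → L1 miss [D]
  3 | R B1 → L1 hit [D]
  4 | R B4 → L0 miss [-]
  5 | W B4 → L0 hit [D]
  6 | R B7 → L3 hit [D]
  7 | R B10 → L2 miss [-]
  8 | R B10 → L2 hit [-]
  9 | R B8 → L0 miss wb→B4 [-]
  10 | R B6 → L2 miss [-]
  11 | W B1 → L1 hit [D]
  12 | W B1 → L1 hit [D]
  13 | R B11 → L3 miss wb→B7 [-]
  14 | W B10 → L2 miss [D]

WB = [4, 7]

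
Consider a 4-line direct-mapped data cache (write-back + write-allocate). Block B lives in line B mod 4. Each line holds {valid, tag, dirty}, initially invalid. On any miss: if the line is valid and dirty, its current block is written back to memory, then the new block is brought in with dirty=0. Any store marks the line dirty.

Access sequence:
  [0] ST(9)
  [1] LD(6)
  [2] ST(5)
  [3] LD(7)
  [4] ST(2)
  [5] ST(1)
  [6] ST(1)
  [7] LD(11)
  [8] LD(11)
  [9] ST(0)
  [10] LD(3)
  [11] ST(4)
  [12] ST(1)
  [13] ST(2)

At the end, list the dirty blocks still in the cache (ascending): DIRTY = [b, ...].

0: W B9 → L1 miss [D]
1: R B6 → L2 miss [-]
2: W B5 → L1 miss wb→B9 [D]
3: R B7 → L3 miss [-]
4: W B2 → L2 miss [D]
5: W B1 → L1 miss wb→B5 [D]
6: W B1 → L1 hit [D]
7: R B11 → L3 miss [-]
8: R B11 → L3 hit [-]
9: W B0 → L0 miss [D]
10: R B3 → L3 miss [-]
11: W B4 → L0 miss wb→B0 [D]
12: W B1 → L1 hit [D]
13: W B2 → L2 hit [D]

DIRTY = [1, 2, 4]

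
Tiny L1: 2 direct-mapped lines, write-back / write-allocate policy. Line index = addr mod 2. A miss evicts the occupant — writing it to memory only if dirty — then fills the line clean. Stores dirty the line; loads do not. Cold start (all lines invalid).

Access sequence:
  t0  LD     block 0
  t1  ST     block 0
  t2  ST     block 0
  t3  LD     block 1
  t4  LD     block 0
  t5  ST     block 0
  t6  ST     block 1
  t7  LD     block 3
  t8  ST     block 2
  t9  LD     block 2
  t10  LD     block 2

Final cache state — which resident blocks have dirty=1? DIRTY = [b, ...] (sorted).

0: R B0 -> L0 miss  d=-]
1: W B0 -> L0 hit  d=D]
2: W B0 -> L0 hit  d=D]
3: R B1 -> L1 miss  d=-]
4: R B0 -> L0 hit  d=D]
5: W B0 -> L0 hit  d=D]
6: W B1 -> L1 hit  d=D]
7: R B3 -> L1 miss wb->B1  d=-]
8: W B2 -> L0 miss wb->B0  d=D]
9: R B2 -> L0 hit  d=D]
10: R B2 -> L0 hit  d=D]

DIRTY = [2]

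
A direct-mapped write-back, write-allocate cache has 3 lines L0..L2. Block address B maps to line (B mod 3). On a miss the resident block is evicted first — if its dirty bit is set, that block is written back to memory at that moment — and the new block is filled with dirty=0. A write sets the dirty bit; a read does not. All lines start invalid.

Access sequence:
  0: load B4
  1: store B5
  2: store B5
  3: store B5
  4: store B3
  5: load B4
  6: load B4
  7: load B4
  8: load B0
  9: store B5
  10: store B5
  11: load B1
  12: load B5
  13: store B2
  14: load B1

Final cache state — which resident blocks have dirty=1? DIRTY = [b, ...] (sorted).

DIRTY = [2]

0: R B4 → L1 miss [-]
1: W B5 → L2 miss [D]
2: W B5 → L2 hit [D]
3: W B5 → L2 hit [D]
4: W B3 → L0 miss [D]
5: R B4 → L1 hit [-]
6: R B4 → L1 hit [-]
7: R B4 → L1 hit [-]
8: R B0 → L0 miss wb→B3 [-]
9: W B5 → L2 hit [D]
10: W B5 → L2 hit [D]
11: R B1 → L1 miss [-]
12: R B5 → L2 hit [D]
13: W B2 → L2 miss wb→B5 [D]
14: R B1 → L1 hit [-]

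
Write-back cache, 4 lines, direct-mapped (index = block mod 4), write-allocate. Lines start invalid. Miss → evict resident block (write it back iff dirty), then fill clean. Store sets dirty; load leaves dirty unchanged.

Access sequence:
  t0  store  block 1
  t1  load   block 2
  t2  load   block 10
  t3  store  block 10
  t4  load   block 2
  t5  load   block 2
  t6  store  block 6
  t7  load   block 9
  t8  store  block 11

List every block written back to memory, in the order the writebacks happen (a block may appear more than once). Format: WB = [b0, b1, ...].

  0 | W B1 → L1 miss [D]
  1 | R B2 → L2 miss [-]
  2 | R B10 → L2 miss [-]
  3 | W B10 → L2 hit [D]
  4 | R B2 → L2 miss wb→B10 [-]
  5 | R B2 → L2 hit [-]
  6 | W B6 → L2 miss [D]
  7 | R B9 → L1 miss wb→B1 [-]
  8 | W B11 → L3 miss [D]

WB = [10, 1]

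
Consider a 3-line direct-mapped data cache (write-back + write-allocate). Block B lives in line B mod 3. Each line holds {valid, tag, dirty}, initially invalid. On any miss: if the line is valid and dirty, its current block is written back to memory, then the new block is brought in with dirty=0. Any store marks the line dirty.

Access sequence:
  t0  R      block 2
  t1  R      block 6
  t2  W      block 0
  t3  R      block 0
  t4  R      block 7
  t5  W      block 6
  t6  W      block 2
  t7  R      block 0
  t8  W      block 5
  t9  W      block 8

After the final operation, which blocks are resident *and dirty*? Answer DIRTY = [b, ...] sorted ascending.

DIRTY = [8]

0: R B2 → L2 miss [-]
1: R B6 → L0 miss [-]
2: W B0 → L0 miss [D]
3: R B0 → L0 hit [D]
4: R B7 → L1 miss [-]
5: W B6 → L0 miss wb→B0 [D]
6: W B2 → L2 hit [D]
7: R B0 → L0 miss wb→B6 [-]
8: W B5 → L2 miss wb→B2 [D]
9: W B8 → L2 miss wb→B5 [D]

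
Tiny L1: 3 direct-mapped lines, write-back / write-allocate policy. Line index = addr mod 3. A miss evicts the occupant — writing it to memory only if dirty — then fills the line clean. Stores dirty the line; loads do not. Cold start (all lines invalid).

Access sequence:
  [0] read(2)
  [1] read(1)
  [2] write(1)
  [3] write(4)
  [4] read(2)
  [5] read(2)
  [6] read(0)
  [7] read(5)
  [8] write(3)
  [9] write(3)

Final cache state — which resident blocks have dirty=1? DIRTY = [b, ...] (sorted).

  0 | R B2 → L2 miss [-]
  1 | R B1 → L1 miss [-]
  2 | W B1 → L1 hit [D]
  3 | W B4 → L1 miss wb→B1 [D]
  4 | R B2 → L2 hit [-]
  5 | R B2 → L2 hit [-]
  6 | R B0 → L0 miss [-]
  7 | R B5 → L2 miss [-]
  8 | W B3 → L0 miss [D]
  9 | W B3 → L0 hit [D]

DIRTY = [3, 4]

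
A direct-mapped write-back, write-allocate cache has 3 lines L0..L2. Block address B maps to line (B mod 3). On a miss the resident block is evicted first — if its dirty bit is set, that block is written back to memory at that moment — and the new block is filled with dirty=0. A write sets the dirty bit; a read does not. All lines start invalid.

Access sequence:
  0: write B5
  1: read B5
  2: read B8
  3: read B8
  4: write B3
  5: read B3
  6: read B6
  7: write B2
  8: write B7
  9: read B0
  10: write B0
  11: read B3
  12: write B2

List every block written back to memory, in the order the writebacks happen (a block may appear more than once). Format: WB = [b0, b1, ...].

  0 | W B5 → L2 miss [D]
  1 | R B5 → L2 hit [D]
  2 | R B8 → L2 miss wb→B5 [-]
  3 | R B8 → L2 hit [-]
  4 | W B3 → L0 miss [D]
  5 | R B3 → L0 hit [D]
  6 | R B6 → L0 miss wb→B3 [-]
  7 | W B2 → L2 miss [D]
  8 | W B7 → L1 miss [D]
  9 | R B0 → L0 miss [-]
  10 | W B0 → L0 hit [D]
  11 | R B3 → L0 miss wb→B0 [-]
  12 | W B2 → L2 hit [D]

WB = [5, 3, 0]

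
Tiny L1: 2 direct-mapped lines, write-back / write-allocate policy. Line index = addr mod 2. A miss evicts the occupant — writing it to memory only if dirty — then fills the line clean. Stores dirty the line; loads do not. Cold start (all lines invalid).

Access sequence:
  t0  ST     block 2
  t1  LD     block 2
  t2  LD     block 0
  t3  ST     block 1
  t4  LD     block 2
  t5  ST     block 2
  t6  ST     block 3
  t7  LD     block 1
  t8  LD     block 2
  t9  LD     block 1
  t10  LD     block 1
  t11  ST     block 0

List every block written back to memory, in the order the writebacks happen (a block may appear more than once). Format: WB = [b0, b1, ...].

  0 | W B2 → L0 miss [D]
  1 | R B2 → L0 hit [D]
  2 | R B0 → L0 miss wb→B2 [-]
  3 | W B1 → L1 miss [D]
  4 | R B2 → L0 miss [-]
  5 | W B2 → L0 hit [D]
  6 | W B3 → L1 miss wb→B1 [D]
  7 | R B1 → L1 miss wb→B3 [-]
  8 | R B2 → L0 hit [D]
  9 | R B1 → L1 hit [-]
  10 | R B1 → L1 hit [-]
  11 | W B0 → L0 miss wb→B2 [D]

WB = [2, 1, 3, 2]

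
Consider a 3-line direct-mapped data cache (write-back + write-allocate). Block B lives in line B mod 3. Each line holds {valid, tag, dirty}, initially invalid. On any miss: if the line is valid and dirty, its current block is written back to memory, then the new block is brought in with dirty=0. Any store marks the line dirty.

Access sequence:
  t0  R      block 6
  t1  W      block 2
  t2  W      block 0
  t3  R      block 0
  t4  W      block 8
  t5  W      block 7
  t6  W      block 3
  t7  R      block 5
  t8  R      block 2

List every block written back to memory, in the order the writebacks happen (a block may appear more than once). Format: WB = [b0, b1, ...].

0: R B6 → L0 miss [-]
1: W B2 → L2 miss [D]
2: W B0 → L0 miss [D]
3: R B0 → L0 hit [D]
4: W B8 → L2 miss wb→B2 [D]
5: W B7 → L1 miss [D]
6: W B3 → L0 miss wb→B0 [D]
7: R B5 → L2 miss wb→B8 [-]
8: R B2 → L2 miss [-]

WB = [2, 0, 8]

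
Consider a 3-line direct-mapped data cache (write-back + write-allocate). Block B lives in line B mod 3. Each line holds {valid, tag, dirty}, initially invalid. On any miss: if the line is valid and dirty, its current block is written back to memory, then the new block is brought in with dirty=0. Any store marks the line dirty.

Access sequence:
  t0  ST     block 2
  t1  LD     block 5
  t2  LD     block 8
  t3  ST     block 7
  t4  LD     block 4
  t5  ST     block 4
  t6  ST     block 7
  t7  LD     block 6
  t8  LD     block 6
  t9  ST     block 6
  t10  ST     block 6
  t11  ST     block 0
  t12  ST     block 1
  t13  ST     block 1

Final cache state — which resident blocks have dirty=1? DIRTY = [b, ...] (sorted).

0: W B2 → L2 miss [D]
1: R B5 → L2 miss wb→B2 [-]
2: R B8 → L2 miss [-]
3: W B7 → L1 miss [D]
4: R B4 → L1 miss wb→B7 [-]
5: W B4 → L1 hit [D]
6: W B7 → L1 miss wb→B4 [D]
7: R B6 → L0 miss [-]
8: R B6 → L0 hit [-]
9: W B6 → L0 hit [D]
10: W B6 → L0 hit [D]
11: W B0 → L0 miss wb→B6 [D]
12: W B1 → L1 miss wb→B7 [D]
13: W B1 → L1 hit [D]

DIRTY = [0, 1]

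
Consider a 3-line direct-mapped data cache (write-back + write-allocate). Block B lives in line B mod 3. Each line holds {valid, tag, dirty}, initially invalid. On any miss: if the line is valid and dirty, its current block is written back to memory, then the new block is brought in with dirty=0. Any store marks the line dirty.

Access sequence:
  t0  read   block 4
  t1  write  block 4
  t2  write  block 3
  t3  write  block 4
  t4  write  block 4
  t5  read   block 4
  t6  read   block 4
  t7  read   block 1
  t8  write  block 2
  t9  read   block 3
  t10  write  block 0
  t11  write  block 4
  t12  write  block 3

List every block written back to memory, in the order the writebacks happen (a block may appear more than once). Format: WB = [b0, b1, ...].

  0 | R B4 → L1 miss [-]
  1 | W B4 → L1 hit [D]
  2 | W B3 → L0 miss [D]
  3 | W B4 → L1 hit [D]
  4 | W B4 → L1 hit [D]
  5 | R B4 → L1 hit [D]
  6 | R B4 → L1 hit [D]
  7 | R B1 → L1 miss wb→B4 [-]
  8 | W B2 → L2 miss [D]
  9 | R B3 → L0 hit [D]
  10 | W B0 → L0 miss wb→B3 [D]
  11 | W B4 → L1 miss [D]
  12 | W B3 → L0 miss wb→B0 [D]

WB = [4, 3, 0]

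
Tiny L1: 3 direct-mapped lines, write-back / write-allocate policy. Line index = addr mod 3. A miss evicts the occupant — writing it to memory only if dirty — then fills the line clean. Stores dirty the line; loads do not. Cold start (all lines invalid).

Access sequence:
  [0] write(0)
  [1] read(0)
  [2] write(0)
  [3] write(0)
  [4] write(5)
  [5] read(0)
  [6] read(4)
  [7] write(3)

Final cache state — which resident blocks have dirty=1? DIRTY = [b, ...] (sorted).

  0 | W B0 → L0 miss [D]
  1 | R B0 → L0 hit [D]
  2 | W B0 → L0 hit [D]
  3 | W B0 → L0 hit [D]
  4 | W B5 → L2 miss [D]
  5 | R B0 → L0 hit [D]
  6 | R B4 → L1 miss [-]
  7 | W B3 → L0 miss wb→B0 [D]

DIRTY = [3, 5]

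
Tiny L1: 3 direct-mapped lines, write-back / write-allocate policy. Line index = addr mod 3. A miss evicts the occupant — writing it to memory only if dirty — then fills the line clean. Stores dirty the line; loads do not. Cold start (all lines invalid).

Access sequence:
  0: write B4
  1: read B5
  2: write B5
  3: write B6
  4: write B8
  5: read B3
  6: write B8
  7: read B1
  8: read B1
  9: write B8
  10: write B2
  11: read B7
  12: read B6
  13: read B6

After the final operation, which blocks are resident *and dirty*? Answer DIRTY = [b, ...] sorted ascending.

DIRTY = [2]

0: W B4 → L1 miss [D]
1: R B5 → L2 miss [-]
2: W B5 → L2 hit [D]
3: W B6 → L0 miss [D]
4: W B8 → L2 miss wb→B5 [D]
5: R B3 → L0 miss wb→B6 [-]
6: W B8 → L2 hit [D]
7: R B1 → L1 miss wb→B4 [-]
8: R B1 → L1 hit [-]
9: W B8 → L2 hit [D]
10: W B2 → L2 miss wb→B8 [D]
11: R B7 → L1 miss [-]
12: R B6 → L0 miss [-]
13: R B6 → L0 hit [-]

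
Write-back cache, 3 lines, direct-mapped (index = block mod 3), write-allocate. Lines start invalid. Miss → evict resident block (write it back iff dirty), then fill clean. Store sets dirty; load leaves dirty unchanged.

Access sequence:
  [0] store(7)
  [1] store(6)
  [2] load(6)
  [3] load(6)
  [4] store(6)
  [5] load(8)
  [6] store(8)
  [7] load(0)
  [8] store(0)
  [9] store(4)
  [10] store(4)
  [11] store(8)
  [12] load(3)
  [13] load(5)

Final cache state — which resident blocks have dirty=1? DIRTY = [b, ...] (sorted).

DIRTY = [4]

0: W B7 -> L1 miss  d=D]
1: W B6 -> L0 miss  d=D]
2: R B6 -> L0 hit  d=D]
3: R B6 -> L0 hit  d=D]
4: W B6 -> L0 hit  d=D]
5: R B8 -> L2 miss  d=-]
6: W B8 -> L2 hit  d=D]
7: R B0 -> L0 miss wb->B6  d=-]
8: W B0 -> L0 hit  d=D]
9: W B4 -> L1 miss wb->B7  d=D]
10: W B4 -> L1 hit  d=D]
11: W B8 -> L2 hit  d=D]
12: R B3 -> L0 miss wb->B0  d=-]
13: R B5 -> L2 miss wb->B8  d=-]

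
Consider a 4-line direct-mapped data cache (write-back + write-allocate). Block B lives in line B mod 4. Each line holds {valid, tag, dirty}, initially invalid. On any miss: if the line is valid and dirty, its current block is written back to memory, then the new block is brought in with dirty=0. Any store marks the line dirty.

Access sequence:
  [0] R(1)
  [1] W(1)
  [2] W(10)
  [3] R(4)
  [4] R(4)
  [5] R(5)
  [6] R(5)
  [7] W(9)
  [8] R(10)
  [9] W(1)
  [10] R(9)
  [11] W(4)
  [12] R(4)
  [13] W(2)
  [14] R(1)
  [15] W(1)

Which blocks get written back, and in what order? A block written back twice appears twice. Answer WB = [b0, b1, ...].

  0 | R B1 → L1 miss [-]
  1 | W B1 → L1 hit [D]
  2 | W B10 → L2 miss [D]
  3 | R B4 → L0 miss [-]
  4 | R B4 → L0 hit [-]
  5 | R B5 → L1 miss wb→B1 [-]
  6 | R B5 → L1 hit [-]
  7 | W B9 → L1 miss [D]
  8 | R B10 → L2 hit [D]
  9 | W B1 → L1 miss wb→B9 [D]
  10 | R B9 → L1 miss wb→B1 [-]
  11 | W B4 → L0 hit [D]
  12 | R B4 → L0 hit [D]
  13 | W B2 → L2 miss wb→B10 [D]
  14 | R B1 → L1 miss [-]
  15 | W B1 → L1 hit [D]

WB = [1, 9, 1, 10]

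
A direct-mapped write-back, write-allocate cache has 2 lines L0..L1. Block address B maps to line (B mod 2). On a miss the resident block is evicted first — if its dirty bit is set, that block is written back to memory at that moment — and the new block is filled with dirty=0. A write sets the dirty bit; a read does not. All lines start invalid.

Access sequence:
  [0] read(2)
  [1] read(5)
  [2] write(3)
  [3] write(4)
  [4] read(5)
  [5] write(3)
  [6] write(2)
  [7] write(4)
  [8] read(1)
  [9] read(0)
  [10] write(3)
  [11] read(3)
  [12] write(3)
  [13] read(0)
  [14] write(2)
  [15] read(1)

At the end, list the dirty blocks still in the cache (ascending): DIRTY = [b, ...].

  0 | R B2 → L0 miss [-]
  1 | R B5 → L1 miss [-]
  2 | W B3 → L1 miss [D]
  3 | W B4 → L0 miss [D]
  4 | R B5 → L1 miss wb→B3 [-]
  5 | W B3 → L1 miss [D]
  6 | W B2 → L0 miss wb→B4 [D]
  7 | W B4 → L0 miss wb→B2 [D]
  8 | R B1 → L1 miss wb→B3 [-]
  9 | R B0 → L0 miss wb→B4 [-]
  10 | W B3 → L1 miss [D]
  11 | R B3 → L1 hit [D]
  12 | W B3 → L1 hit [D]
  13 | R B0 → L0 hit [-]
  14 | W B2 → L0 miss [D]
  15 | R B1 → L1 miss wb→B3 [-]

DIRTY = [2]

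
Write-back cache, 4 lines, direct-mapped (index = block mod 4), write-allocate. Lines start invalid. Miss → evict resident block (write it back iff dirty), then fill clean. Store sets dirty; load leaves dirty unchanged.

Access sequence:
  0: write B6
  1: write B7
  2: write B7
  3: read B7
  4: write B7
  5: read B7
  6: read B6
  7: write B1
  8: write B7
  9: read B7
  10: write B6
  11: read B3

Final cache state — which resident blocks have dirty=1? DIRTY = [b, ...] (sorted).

DIRTY = [1, 6]

0: W B6 → L2 miss [D]
1: W B7 → L3 miss [D]
2: W B7 → L3 hit [D]
3: R B7 → L3 hit [D]
4: W B7 → L3 hit [D]
5: R B7 → L3 hit [D]
6: R B6 → L2 hit [D]
7: W B1 → L1 miss [D]
8: W B7 → L3 hit [D]
9: R B7 → L3 hit [D]
10: W B6 → L2 hit [D]
11: R B3 → L3 miss wb→B7 [-]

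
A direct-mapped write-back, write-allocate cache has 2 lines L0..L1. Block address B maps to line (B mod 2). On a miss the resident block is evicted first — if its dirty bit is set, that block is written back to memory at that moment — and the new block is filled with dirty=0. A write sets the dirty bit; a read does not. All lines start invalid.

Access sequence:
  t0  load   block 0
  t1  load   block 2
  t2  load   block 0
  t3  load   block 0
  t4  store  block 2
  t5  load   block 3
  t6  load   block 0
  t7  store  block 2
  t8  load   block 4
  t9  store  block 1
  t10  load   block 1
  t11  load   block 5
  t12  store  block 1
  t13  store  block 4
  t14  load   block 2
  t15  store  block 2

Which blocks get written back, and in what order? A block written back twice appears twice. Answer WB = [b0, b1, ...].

WB = [2, 2, 1, 4]

0: R B0 -> L0 miss  d=-]
1: R B2 -> L0 miss  d=-]
2: R B0 -> L0 miss  d=-]
3: R B0 -> L0 hit  d=-]
4: W B2 -> L0 miss  d=D]
5: R B3 -> L1 miss  d=-]
6: R B0 -> L0 miss wb->B2  d=-]
7: W B2 -> L0 miss  d=D]
8: R B4 -> L0 miss wb->B2  d=-]
9: W B1 -> L1 miss  d=D]
10: R B1 -> L1 hit  d=D]
11: R B5 -> L1 miss wb->B1  d=-]
12: W B1 -> L1 miss  d=D]
13: W B4 -> L0 hit  d=D]
14: R B2 -> L0 miss wb->B4  d=-]
15: W B2 -> L0 hit  d=D]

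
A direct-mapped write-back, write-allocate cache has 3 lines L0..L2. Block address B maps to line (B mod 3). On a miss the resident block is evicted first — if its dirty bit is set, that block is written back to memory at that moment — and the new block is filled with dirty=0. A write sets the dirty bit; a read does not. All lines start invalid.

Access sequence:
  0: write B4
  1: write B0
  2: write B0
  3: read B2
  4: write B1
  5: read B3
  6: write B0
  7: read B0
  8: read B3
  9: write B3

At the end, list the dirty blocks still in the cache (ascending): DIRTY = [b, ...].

0: W B4 -> L1 miss  d=D]
1: W B0 -> L0 miss  d=D]
2: W B0 -> L0 hit  d=D]
3: R B2 -> L2 miss  d=-]
4: W B1 -> L1 miss wb->B4  d=D]
5: R B3 -> L0 miss wb->B0  d=-]
6: W B0 -> L0 miss  d=D]
7: R B0 -> L0 hit  d=D]
8: R B3 -> L0 miss wb->B0  d=-]
9: W B3 -> L0 hit  d=D]

DIRTY = [1, 3]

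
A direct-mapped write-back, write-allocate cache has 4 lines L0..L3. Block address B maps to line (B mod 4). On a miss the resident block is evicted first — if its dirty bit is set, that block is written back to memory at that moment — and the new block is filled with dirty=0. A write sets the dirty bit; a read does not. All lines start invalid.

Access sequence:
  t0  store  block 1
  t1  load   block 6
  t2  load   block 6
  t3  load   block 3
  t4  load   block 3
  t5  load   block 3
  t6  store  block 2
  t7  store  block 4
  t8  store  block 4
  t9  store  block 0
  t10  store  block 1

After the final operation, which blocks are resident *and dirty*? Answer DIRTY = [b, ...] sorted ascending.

0: W B1 -> L1 miss  d=D]
1: R B6 -> L2 miss  d=-]
2: R B6 -> L2 hit  d=-]
3: R B3 -> L3 miss  d=-]
4: R B3 -> L3 hit  d=-]
5: R B3 -> L3 hit  d=-]
6: W B2 -> L2 miss  d=D]
7: W B4 -> L0 miss  d=D]
8: W B4 -> L0 hit  d=D]
9: W B0 -> L0 miss wb->B4  d=D]
10: W B1 -> L1 hit  d=D]

DIRTY = [0, 1, 2]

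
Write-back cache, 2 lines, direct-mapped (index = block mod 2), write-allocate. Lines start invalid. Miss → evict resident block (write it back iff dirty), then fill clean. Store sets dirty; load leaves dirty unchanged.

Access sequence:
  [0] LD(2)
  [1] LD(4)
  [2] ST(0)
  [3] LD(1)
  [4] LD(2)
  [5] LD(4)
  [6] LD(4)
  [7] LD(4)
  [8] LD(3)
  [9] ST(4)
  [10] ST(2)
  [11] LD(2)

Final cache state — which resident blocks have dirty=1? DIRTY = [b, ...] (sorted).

DIRTY = [2]

0: R B2 → L0 miss [-]
1: R B4 → L0 miss [-]
2: W B0 → L0 miss [D]
3: R B1 → L1 miss [-]
4: R B2 → L0 miss wb→B0 [-]
5: R B4 → L0 miss [-]
6: R B4 → L0 hit [-]
7: R B4 → L0 hit [-]
8: R B3 → L1 miss [-]
9: W B4 → L0 hit [D]
10: W B2 → L0 miss wb→B4 [D]
11: R B2 → L0 hit [D]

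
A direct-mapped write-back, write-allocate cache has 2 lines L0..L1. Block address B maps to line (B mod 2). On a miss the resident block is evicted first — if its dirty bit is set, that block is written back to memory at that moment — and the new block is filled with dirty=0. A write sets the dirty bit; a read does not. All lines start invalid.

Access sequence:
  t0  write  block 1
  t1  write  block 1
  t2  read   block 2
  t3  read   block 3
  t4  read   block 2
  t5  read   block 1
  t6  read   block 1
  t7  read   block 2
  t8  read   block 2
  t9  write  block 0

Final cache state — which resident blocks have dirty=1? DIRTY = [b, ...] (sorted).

DIRTY = [0]

0: W B1 -> L1 miss  d=D]
1: W B1 -> L1 hit  d=D]
2: R B2 -> L0 miss  d=-]
3: R B3 -> L1 miss wb->B1  d=-]
4: R B2 -> L0 hit  d=-]
5: R B1 -> L1 miss  d=-]
6: R B1 -> L1 hit  d=-]
7: R B2 -> L0 hit  d=-]
8: R B2 -> L0 hit  d=-]
9: W B0 -> L0 miss  d=D]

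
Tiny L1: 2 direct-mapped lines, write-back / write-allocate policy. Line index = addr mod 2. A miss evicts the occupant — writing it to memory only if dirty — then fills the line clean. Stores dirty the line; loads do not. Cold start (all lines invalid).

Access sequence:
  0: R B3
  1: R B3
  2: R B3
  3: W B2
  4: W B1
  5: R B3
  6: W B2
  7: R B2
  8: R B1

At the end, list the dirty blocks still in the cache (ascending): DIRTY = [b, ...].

0: R B3 -> L1 miss  d=-]
1: R B3 -> L1 hit  d=-]
2: R B3 -> L1 hit  d=-]
3: W B2 -> L0 miss  d=D]
4: W B1 -> L1 miss  d=D]
5: R B3 -> L1 miss wb->B1  d=-]
6: W B2 -> L0 hit  d=D]
7: R B2 -> L0 hit  d=D]
8: R B1 -> L1 miss  d=-]

DIRTY = [2]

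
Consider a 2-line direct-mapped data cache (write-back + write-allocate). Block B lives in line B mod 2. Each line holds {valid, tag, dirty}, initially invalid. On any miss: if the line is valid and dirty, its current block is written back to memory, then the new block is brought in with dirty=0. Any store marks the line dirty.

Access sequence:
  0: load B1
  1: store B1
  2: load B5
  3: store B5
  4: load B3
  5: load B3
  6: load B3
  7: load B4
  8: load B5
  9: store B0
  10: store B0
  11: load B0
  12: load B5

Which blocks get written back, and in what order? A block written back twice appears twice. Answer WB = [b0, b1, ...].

0: R B1 → L1 miss [-]
1: W B1 → L1 hit [D]
2: R B5 → L1 miss wb→B1 [-]
3: W B5 → L1 hit [D]
4: R B3 → L1 miss wb→B5 [-]
5: R B3 → L1 hit [-]
6: R B3 → L1 hit [-]
7: R B4 → L0 miss [-]
8: R B5 → L1 miss [-]
9: W B0 → L0 miss [D]
10: W B0 → L0 hit [D]
11: R B0 → L0 hit [D]
12: R B5 → L1 hit [-]

WB = [1, 5]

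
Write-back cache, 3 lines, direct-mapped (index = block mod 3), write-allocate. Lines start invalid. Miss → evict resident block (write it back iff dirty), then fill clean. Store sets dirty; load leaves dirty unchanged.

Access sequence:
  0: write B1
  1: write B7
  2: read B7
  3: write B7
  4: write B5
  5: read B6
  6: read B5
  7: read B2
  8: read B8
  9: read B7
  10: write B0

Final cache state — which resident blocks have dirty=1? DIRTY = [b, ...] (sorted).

DIRTY = [0, 7]

0: W B1 -> L1 miss  d=D]
1: W B7 -> L1 miss wb->B1  d=D]
2: R B7 -> L1 hit  d=D]
3: W B7 -> L1 hit  d=D]
4: W B5 -> L2 miss  d=D]
5: R B6 -> L0 miss  d=-]
6: R B5 -> L2 hit  d=D]
7: R B2 -> L2 miss wb->B5  d=-]
8: R B8 -> L2 miss  d=-]
9: R B7 -> L1 hit  d=D]
10: W B0 -> L0 miss  d=D]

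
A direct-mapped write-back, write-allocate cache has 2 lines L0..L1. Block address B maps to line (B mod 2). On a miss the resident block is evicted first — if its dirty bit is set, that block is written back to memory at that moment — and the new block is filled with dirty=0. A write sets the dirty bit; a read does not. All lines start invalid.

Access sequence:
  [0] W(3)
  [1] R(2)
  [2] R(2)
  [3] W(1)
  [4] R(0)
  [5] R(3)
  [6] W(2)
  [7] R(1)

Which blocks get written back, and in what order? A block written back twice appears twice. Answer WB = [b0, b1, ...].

  0 | W B3 → L1 miss [D]
  1 | R B2 → L0 miss [-]
  2 | R B2 → L0 hit [-]
  3 | W B1 → L1 miss wb→B3 [D]
  4 | R B0 → L0 miss [-]
  5 | R B3 → L1 miss wb→B1 [-]
  6 | W B2 → L0 miss [D]
  7 | R B1 → L1 miss [-]

WB = [3, 1]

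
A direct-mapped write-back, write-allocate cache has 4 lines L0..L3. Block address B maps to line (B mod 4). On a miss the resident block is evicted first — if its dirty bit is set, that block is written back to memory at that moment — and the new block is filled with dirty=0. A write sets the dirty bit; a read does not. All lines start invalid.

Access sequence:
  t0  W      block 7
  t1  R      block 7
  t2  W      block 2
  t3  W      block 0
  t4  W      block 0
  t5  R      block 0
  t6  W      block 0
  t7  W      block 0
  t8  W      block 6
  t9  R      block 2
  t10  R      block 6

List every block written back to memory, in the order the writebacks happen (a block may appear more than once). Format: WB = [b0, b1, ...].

0: W B7 → L3 miss [D]
1: R B7 → L3 hit [D]
2: W B2 → L2 miss [D]
3: W B0 → L0 miss [D]
4: W B0 → L0 hit [D]
5: R B0 → L0 hit [D]
6: W B0 → L0 hit [D]
7: W B0 → L0 hit [D]
8: W B6 → L2 miss wb→B2 [D]
9: R B2 → L2 miss wb→B6 [-]
10: R B6 → L2 miss [-]

WB = [2, 6]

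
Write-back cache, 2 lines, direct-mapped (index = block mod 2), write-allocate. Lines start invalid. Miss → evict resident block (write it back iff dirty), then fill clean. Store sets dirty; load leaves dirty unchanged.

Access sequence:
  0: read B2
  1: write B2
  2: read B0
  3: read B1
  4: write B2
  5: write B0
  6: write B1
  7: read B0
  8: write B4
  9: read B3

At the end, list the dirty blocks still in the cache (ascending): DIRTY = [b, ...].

DIRTY = [4]

0: R B2 → L0 miss [-]
1: W B2 → L0 hit [D]
2: R B0 → L0 miss wb→B2 [-]
3: R B1 → L1 miss [-]
4: W B2 → L0 miss [D]
5: W B0 → L0 miss wb→B2 [D]
6: W B1 → L1 hit [D]
7: R B0 → L0 hit [D]
8: W B4 → L0 miss wb→B0 [D]
9: R B3 → L1 miss wb→B1 [-]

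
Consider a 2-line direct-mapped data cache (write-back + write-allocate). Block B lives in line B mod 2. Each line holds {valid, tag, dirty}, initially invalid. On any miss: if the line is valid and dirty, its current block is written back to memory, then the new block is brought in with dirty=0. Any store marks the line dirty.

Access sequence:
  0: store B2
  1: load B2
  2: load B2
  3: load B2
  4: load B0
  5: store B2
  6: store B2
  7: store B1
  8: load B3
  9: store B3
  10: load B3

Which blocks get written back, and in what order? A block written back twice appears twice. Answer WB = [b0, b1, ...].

0: W B2 -> L0 miss  d=D]
1: R B2 -> L0 hit  d=D]
2: R B2 -> L0 hit  d=D]
3: R B2 -> L0 hit  d=D]
4: R B0 -> L0 miss wb->B2  d=-]
5: W B2 -> L0 miss  d=D]
6: W B2 -> L0 hit  d=D]
7: W B1 -> L1 miss  d=D]
8: R B3 -> L1 miss wb->B1  d=-]
9: W B3 -> L1 hit  d=D]
10: R B3 -> L1 hit  d=D]

WB = [2, 1]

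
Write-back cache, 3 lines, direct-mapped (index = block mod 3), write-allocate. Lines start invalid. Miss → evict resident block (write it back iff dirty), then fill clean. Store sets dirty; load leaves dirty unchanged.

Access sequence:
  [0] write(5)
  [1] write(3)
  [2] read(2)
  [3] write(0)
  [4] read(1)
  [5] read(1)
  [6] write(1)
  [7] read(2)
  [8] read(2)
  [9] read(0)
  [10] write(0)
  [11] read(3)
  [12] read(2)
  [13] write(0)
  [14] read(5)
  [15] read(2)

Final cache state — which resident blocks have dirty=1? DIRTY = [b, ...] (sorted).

DIRTY = [0, 1]

0: W B5 → L2 miss [D]
1: W B3 → L0 miss [D]
2: R B2 → L2 miss wb→B5 [-]
3: W B0 → L0 miss wb→B3 [D]
4: R B1 → L1 miss [-]
5: R B1 → L1 hit [-]
6: W B1 → L1 hit [D]
7: R B2 → L2 hit [-]
8: R B2 → L2 hit [-]
9: R B0 → L0 hit [D]
10: W B0 → L0 hit [D]
11: R B3 → L0 miss wb→B0 [-]
12: R B2 → L2 hit [-]
13: W B0 → L0 miss [D]
14: R B5 → L2 miss [-]
15: R B2 → L2 miss [-]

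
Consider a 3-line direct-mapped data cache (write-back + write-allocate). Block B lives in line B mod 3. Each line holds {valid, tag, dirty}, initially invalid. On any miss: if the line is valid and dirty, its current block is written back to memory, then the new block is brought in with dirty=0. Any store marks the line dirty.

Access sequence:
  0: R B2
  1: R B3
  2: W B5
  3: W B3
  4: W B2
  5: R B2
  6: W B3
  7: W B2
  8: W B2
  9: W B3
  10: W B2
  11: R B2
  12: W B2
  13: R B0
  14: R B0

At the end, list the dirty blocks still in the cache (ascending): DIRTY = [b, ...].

DIRTY = [2]

0: R B2 -> L2 miss  d=-]
1: R B3 -> L0 miss  d=-]
2: W B5 -> L2 miss  d=D]
3: W B3 -> L0 hit  d=D]
4: W B2 -> L2 miss wb->B5  d=D]
5: R B2 -> L2 hit  d=D]
6: W B3 -> L0 hit  d=D]
7: W B2 -> L2 hit  d=D]
8: W B2 -> L2 hit  d=D]
9: W B3 -> L0 hit  d=D]
10: W B2 -> L2 hit  d=D]
11: R B2 -> L2 hit  d=D]
12: W B2 -> L2 hit  d=D]
13: R B0 -> L0 miss wb->B3  d=-]
14: R B0 -> L0 hit  d=-]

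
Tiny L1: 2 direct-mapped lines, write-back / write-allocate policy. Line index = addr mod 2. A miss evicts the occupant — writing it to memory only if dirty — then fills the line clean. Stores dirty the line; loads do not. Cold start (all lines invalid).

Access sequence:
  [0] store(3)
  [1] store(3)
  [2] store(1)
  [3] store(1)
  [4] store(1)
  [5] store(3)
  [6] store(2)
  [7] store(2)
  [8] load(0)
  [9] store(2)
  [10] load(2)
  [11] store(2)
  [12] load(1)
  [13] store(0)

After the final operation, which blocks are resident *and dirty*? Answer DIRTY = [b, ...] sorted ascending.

0: W B3 -> L1 miss  d=D]
1: W B3 -> L1 hit  d=D]
2: W B1 -> L1 miss wb->B3  d=D]
3: W B1 -> L1 hit  d=D]
4: W B1 -> L1 hit  d=D]
5: W B3 -> L1 miss wb->B1  d=D]
6: W B2 -> L0 miss  d=D]
7: W B2 -> L0 hit  d=D]
8: R B0 -> L0 miss wb->B2  d=-]
9: W B2 -> L0 miss  d=D]
10: R B2 -> L0 hit  d=D]
11: W B2 -> L0 hit  d=D]
12: R B1 -> L1 miss wb->B3  d=-]
13: W B0 -> L0 miss wb->B2  d=D]

DIRTY = [0]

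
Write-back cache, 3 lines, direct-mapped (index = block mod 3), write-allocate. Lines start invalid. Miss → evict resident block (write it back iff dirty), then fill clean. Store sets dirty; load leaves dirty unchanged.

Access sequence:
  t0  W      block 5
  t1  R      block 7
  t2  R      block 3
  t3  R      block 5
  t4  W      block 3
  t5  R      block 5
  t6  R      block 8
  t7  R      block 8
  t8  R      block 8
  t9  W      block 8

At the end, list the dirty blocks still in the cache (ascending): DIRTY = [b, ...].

0: W B5 -> L2 miss  d=D]
1: R B7 -> L1 miss  d=-]
2: R B3 -> L0 miss  d=-]
3: R B5 -> L2 hit  d=D]
4: W B3 -> L0 hit  d=D]
5: R B5 -> L2 hit  d=D]
6: R B8 -> L2 miss wb->B5  d=-]
7: R B8 -> L2 hit  d=-]
8: R B8 -> L2 hit  d=-]
9: W B8 -> L2 hit  d=D]

DIRTY = [3, 8]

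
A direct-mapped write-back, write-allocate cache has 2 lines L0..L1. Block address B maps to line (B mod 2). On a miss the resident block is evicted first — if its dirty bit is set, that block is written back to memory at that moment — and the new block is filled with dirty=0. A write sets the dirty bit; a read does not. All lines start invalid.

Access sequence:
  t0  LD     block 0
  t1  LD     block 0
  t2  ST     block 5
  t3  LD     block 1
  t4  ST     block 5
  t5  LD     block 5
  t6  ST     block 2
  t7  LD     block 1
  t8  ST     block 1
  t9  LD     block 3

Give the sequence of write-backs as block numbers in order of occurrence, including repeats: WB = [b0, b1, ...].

0: R B0 → L0 miss [-]
1: R B0 → L0 hit [-]
2: W B5 → L1 miss [D]
3: R B1 → L1 miss wb→B5 [-]
4: W B5 → L1 miss [D]
5: R B5 → L1 hit [D]
6: W B2 → L0 miss [D]
7: R B1 → L1 miss wb→B5 [-]
8: W B1 → L1 hit [D]
9: R B3 → L1 miss wb→B1 [-]

WB = [5, 5, 1]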